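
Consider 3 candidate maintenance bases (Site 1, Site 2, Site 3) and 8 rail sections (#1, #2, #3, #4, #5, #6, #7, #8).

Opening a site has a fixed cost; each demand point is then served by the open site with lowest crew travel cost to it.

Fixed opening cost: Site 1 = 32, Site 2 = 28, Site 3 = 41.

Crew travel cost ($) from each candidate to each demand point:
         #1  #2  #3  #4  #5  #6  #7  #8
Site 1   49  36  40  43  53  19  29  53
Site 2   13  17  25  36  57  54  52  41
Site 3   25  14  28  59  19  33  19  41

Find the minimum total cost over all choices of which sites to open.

269

Open {Site 2, Site 3}: assign each demand point to its cheapest open site.
  #1→Site 2 13, #2→Site 3 14, #3→Site 2 25, #4→Site 2 36, #5→Site 3 19, #6→Site 3 33, #7→Site 3 19, #8→Site 2 41
  crew travel cost 200, fixed 69 → total 269.
Compare {Site 3}: crew travel cost 238 + fixed 41 = 279.
Compare {Site 1, Site 3}: crew travel cost 208 + fixed 73 = 281.
Compare {Site 1, Site 2, Site 3}: crew travel cost 186 + fixed 101 = 287.
All other subsets cost ≥ 279. Minimum total cost: 269.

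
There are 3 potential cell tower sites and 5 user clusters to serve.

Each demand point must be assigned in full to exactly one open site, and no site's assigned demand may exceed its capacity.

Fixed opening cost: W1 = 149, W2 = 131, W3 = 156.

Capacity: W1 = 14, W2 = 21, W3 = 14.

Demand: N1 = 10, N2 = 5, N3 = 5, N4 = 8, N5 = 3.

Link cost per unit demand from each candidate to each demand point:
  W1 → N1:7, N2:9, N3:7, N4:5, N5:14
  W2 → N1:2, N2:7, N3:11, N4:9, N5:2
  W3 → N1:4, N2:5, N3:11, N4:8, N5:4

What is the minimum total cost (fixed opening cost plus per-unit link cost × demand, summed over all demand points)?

Open {W1, W2}; cheapest assignment that respects the capacities:
  W1 (cap 14, load 13): N3, N4 — cost 5×7 + 8×5 = 75
  W2 (cap 21, load 18): N1, N2, N5 — cost 10×2 + 5×7 + 3×2 = 61
  Shipping 136, fixed 280 → total 416.
  Any other capacity-feasible assignment to {W1, W2} ships for at least 136.
Compare {W2, W3}: its best feasible assignment gives total 457.
Compare {W1, W2, W3}: its best feasible assignment gives total 562.
Every other set of open sites that can feasibly serve all demand totals ≥ 457 even under its best assignment. Minimum: 416.

416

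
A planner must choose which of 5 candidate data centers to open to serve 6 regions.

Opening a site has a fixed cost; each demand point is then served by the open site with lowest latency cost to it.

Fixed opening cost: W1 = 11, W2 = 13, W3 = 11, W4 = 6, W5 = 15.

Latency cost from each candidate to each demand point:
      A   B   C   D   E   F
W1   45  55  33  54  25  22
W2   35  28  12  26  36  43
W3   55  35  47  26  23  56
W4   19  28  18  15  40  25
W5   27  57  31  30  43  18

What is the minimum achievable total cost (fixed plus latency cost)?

144

Open {W1, W4}: assign each demand point to its cheapest open site.
  A→W4 19, B→W4 28, C→W4 18, D→W4 15, E→W1 25, F→W1 22
  latency cost 127, fixed 17 → total 144.
Compare {W3, W4}: latency cost 128 + fixed 17 = 145.
Compare {W4}: latency cost 145 + fixed 6 = 151.
Compare {W1, W2, W4}: latency cost 121 + fixed 30 = 151.
All other subsets cost ≥ 145. Minimum total cost: 144.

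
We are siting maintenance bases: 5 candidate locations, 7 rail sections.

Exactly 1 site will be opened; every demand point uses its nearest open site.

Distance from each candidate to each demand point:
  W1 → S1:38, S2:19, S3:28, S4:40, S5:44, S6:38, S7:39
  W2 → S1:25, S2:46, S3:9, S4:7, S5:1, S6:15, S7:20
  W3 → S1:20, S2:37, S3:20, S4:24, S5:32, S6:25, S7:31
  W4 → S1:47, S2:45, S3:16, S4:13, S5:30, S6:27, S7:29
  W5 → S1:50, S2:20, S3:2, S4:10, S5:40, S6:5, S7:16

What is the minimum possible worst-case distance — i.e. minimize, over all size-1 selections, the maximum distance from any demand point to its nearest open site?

37

Open {W3}.
  Farthest demand point is S2 at distance 37 (to W3); all others are ≤ 37.
With {W1} the worst case is 44.
With {W2} the worst case is 46.
No size-1 selection achieves below 37.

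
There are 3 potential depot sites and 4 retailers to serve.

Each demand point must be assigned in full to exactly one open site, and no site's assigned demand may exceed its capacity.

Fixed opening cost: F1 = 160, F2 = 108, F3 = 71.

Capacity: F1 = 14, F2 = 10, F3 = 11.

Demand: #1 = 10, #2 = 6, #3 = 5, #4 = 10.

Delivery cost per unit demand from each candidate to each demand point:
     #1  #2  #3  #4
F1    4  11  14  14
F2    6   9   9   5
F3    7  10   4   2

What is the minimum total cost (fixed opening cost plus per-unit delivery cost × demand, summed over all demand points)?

509

Open {F1, F2, F3}; cheapest assignment that respects the capacities:
  F1 (cap 14, load 10): #1 — cost 10×4 = 40
  F2 (cap 10, load 10): #4 — cost 10×5 = 50
  F3 (cap 11, load 11): #2, #3 — cost 6×10 + 5×4 = 80
  Shipping 170, fixed 339 → total 509.
  Any other capacity-feasible assignment to {F1, F2, F3} ships for at least 170.
Total demand is 31 and no other set of sites has combined capacity ≥ 31, so {F1, F2, F3} is the only feasible choice of open sites. Minimum: 509.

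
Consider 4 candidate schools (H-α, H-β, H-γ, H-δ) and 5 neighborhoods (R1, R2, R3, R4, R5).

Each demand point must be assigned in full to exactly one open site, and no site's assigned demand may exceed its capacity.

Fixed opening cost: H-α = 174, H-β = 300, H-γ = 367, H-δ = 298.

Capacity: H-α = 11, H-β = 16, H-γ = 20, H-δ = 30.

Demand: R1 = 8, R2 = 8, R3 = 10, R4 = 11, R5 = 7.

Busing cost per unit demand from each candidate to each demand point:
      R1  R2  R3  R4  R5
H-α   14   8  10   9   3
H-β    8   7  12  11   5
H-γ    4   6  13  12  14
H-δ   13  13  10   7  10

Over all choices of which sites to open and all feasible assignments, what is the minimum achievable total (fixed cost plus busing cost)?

965

Open {H-β, H-δ}; cheapest assignment that respects the capacities:
  H-β (cap 16, load 16): R1, R2 — cost 8×8 + 8×7 = 120
  H-δ (cap 30, load 28): R3, R4, R5 — cost 10×10 + 11×7 + 7×10 = 247
  Shipping 367, fixed 598 → total 965.
  Any other capacity-feasible assignment to {H-β, H-δ} ships for at least 367.
Compare {H-γ, H-δ}: its best feasible assignment gives total 992.
Compare {H-α, H-β, H-δ}: its best feasible assignment gives total 1090.
Every other set of open sites that can feasibly serve all demand totals ≥ 992 even under its best assignment. Minimum: 965.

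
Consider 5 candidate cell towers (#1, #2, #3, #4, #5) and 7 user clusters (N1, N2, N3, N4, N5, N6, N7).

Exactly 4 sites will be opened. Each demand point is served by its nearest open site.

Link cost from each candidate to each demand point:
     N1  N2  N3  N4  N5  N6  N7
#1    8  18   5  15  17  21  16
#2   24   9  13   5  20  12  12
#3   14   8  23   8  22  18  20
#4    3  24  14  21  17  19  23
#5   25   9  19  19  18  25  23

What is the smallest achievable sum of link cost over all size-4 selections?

Open {#1, #2, #3, #4}.
  N1→#4 3, N2→#3 8, N3→#1 5, N4→#2 5, N5→#1 17, N6→#2 12, N7→#2 12  ⇒ total 62.
Compare {#1, #2, #4, #5}: total 63.
Compare {#1, #2, #3, #5}: total 67.
No size-4 selection does better; minimum is 62.

62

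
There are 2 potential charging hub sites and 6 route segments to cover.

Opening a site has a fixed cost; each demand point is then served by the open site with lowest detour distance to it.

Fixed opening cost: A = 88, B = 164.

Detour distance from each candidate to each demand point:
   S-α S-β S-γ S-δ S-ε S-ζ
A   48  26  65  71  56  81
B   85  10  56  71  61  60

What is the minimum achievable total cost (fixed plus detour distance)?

435

Open {A}: assign each demand point to its cheapest open site.
  S-α→A 48, S-β→A 26, S-γ→A 65, S-δ→A 71, S-ε→A 56, S-ζ→A 81
  detour distance 347, fixed 88 → total 435.
Compare {B}: detour distance 343 + fixed 164 = 507.
Compare {A, B}: detour distance 301 + fixed 252 = 553.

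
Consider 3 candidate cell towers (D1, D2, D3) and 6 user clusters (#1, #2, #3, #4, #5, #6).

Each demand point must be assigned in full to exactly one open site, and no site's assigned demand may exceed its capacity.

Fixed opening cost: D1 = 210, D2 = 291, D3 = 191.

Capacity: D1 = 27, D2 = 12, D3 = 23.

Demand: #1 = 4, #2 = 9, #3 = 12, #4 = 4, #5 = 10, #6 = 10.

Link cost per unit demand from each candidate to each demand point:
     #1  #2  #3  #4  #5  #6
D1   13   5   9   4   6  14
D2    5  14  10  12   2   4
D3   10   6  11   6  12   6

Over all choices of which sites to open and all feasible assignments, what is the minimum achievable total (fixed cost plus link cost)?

739

Open {D1, D3}; cheapest assignment that respects the capacities:
  D1 (cap 27, load 26): #3, #4, #5 — cost 12×9 + 4×4 + 10×6 = 184
  D3 (cap 23, load 23): #1, #2, #6 — cost 4×10 + 9×6 + 10×6 = 154
  Shipping 338, fixed 401 → total 739.
  Any other capacity-feasible assignment to {D1, D3} ships for at least 338.
Compare {D1, D2, D3}: its best feasible assignment gives total 981.
Every other set of open sites that can feasibly serve all demand totals ≥ 981 even under its best assignment. Minimum: 739.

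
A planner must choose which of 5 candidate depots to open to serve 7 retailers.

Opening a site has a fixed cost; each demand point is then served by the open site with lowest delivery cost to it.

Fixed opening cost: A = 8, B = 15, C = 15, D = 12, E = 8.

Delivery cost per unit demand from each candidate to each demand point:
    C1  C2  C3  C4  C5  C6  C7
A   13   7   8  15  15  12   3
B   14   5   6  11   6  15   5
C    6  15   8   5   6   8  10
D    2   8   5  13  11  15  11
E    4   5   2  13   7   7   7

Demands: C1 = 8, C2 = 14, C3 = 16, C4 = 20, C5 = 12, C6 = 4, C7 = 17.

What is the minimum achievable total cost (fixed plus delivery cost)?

412

Open {A, C, D, E}: assign each demand point to its cheapest open site.
  C1→D 8×2=16, C2→E 14×5=70, C3→E 16×2=32, C4→C 20×5=100, C5→C 12×6=72, C6→E 4×7=28, C7→A 17×3=51
  delivery cost 369, fixed 43 → total 412.
Compare {A, C, E}: delivery cost 385 + fixed 31 = 416.
Compare {A, B, C, D, E}: delivery cost 369 + fixed 58 = 427.
Compare {A, B, C, E}: delivery cost 385 + fixed 46 = 431.
All other subsets cost ≥ 416. Minimum total cost: 412.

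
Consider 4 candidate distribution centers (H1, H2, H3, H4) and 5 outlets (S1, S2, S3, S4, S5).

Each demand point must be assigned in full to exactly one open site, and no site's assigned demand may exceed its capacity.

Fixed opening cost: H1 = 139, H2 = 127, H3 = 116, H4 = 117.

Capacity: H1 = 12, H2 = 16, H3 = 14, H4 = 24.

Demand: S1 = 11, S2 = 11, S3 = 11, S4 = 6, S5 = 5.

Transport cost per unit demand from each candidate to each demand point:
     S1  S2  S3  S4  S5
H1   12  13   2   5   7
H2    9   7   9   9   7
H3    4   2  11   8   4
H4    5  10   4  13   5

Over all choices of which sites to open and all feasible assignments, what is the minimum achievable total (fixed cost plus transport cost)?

Open {H1, H3, H4}; cheapest assignment that respects the capacities:
  H1 (cap 12, load 11): S4, S5 — cost 6×5 + 5×7 = 65
  H3 (cap 14, load 11): S2 — cost 11×2 = 22
  H4 (cap 24, load 22): S1, S3 — cost 11×5 + 11×4 = 99
  Shipping 186, fixed 372 → total 558.
  Any other capacity-feasible assignment to {H1, H3, H4} ships for at least 186.
Compare {H2, H3, H4}: its best feasible assignment gives total 570.
Compare {H1, H2, H4}: its best feasible assignment gives total 624.
Every other set of open sites that can feasibly serve all demand totals ≥ 570 even under its best assignment. Minimum: 558.

558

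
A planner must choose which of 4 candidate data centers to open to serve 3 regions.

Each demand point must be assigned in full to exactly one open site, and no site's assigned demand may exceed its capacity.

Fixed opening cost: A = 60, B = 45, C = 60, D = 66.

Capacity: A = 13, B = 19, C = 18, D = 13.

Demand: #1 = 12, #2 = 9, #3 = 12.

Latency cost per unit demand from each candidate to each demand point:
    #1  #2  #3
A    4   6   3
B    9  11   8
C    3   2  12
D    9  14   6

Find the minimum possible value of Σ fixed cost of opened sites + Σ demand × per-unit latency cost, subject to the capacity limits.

Open {A, C, D}; cheapest assignment that respects the capacities:
  A (cap 13, load 12): #1 — cost 12×4 = 48
  C (cap 18, load 9): #2 — cost 9×2 = 18
  D (cap 13, load 12): #3 — cost 12×6 = 72
  Shipping 138, fixed 186 → total 324.
  Any other capacity-feasible assignment to {A, C, D} ships for at least 138.
Compare {A, B, C}: its best feasible assignment gives total 327.
Compare {B, C, D}: its best feasible assignment gives total 369.
Every other set of open sites that can feasibly serve all demand totals ≥ 327 even under its best assignment. Minimum: 324.

324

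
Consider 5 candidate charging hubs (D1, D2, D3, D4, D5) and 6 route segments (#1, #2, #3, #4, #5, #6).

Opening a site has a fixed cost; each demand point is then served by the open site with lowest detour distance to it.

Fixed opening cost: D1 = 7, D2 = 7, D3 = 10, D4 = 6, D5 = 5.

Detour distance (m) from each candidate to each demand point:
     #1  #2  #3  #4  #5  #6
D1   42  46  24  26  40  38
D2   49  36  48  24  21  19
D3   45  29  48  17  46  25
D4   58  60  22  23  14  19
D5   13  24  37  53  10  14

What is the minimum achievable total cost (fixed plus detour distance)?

Open {D4, D5}: assign each demand point to its cheapest open site.
  #1→D5 13, #2→D5 24, #3→D4 22, #4→D4 23, #5→D5 10, #6→D5 14
  detour distance 106, fixed 11 → total 117.
Compare {D3, D4, D5}: detour distance 100 + fixed 21 = 121.
Compare {D1, D5}: detour distance 111 + fixed 12 = 123.
Compare {D1, D3, D5}: detour distance 102 + fixed 22 = 124.
All other subsets cost ≥ 121. Minimum total cost: 117.

117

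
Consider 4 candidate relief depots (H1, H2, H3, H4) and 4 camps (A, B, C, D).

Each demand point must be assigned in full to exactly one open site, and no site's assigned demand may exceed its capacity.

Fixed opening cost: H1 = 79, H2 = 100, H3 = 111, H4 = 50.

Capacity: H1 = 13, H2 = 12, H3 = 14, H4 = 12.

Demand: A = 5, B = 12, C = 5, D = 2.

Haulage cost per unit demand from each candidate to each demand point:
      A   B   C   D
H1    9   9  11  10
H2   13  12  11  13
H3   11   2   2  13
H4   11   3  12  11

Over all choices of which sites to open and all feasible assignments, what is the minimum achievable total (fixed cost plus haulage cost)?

Open {H1, H4}; cheapest assignment that respects the capacities:
  H1 (cap 13, load 12): A, C, D — cost 5×9 + 5×11 + 2×10 = 120
  H4 (cap 12, load 12): B — cost 12×3 = 36
  Shipping 156, fixed 129 → total 285.
  Any other capacity-feasible assignment to {H1, H4} ships for at least 156.
Compare {H3, H4}: its best feasible assignment gives total 288.
Compare {H2, H4}: its best feasible assignment gives total 332.
Every other set of open sites that can feasibly serve all demand totals ≥ 288 even under its best assignment. Minimum: 285.

285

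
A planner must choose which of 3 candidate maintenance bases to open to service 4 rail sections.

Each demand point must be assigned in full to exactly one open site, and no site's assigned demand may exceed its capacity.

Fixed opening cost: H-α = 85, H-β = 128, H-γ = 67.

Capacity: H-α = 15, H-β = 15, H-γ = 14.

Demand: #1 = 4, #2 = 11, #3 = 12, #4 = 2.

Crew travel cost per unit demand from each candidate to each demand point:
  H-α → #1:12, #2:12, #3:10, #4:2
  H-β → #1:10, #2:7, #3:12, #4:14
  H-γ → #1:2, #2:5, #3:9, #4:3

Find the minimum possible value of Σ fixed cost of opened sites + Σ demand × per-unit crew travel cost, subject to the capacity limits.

Open {H-β, H-γ}; cheapest assignment that respects the capacities:
  H-β (cap 15, load 15): #1, #2 — cost 4×10 + 11×7 = 117
  H-γ (cap 14, load 14): #3, #4 — cost 12×9 + 2×3 = 114
  Shipping 231, fixed 195 → total 426.
  Any other capacity-feasible assignment to {H-β, H-γ} ships for at least 231.
Compare {H-α, H-γ}: its best feasible assignment gives total 446.
Compare {H-α, H-β}: its best feasible assignment gives total 454.
Every other set of open sites that can feasibly serve all demand totals ≥ 446 even under its best assignment. Minimum: 426.

426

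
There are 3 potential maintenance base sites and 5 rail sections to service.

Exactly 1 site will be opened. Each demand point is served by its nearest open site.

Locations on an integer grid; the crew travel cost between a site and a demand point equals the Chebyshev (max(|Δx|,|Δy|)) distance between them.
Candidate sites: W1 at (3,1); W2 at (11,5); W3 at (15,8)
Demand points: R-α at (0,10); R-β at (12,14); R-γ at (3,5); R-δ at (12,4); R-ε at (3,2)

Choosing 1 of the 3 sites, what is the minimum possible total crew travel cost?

36

Open {W1}.
  R-α→W1 9, R-β→W1 13, R-γ→W1 4, R-δ→W1 9, R-ε→W1 1  ⇒ total 36.
Compare {W2}: total 37.
Compare {W3}: total 49.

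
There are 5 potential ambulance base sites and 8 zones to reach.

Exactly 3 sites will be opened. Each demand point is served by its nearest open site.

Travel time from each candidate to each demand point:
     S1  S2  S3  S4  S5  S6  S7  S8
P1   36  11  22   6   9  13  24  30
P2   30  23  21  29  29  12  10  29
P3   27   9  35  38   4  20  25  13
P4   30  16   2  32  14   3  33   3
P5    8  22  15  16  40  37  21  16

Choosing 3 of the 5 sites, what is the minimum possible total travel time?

63

Open {P1, P4, P5}.
  S1→P5 8, S2→P1 11, S3→P4 2, S4→P1 6, S5→P1 9, S6→P4 3, S7→P5 21, S8→P4 3  ⇒ total 63.
Compare {P3, P4, P5}: total 66.
Compare {P2, P4, P5}: total 72.
No size-3 selection does better; minimum is 63.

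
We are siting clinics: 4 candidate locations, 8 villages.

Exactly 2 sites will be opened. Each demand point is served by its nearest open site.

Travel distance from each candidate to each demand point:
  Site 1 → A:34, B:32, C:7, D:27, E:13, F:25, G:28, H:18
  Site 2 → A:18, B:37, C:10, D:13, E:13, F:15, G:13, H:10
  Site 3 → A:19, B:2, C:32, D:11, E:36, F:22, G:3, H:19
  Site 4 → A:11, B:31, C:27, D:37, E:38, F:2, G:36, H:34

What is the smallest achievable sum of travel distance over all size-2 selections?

Open {Site 2, Site 3}.
  A→Site 2 18, B→Site 3 2, C→Site 2 10, D→Site 3 11, E→Site 2 13, F→Site 2 15, G→Site 3 3, H→Site 2 10  ⇒ total 82.
Compare {Site 1, Site 3}: total 95.
Compare {Site 2, Site 4}: total 103.
No size-2 selection does better; minimum is 82.

82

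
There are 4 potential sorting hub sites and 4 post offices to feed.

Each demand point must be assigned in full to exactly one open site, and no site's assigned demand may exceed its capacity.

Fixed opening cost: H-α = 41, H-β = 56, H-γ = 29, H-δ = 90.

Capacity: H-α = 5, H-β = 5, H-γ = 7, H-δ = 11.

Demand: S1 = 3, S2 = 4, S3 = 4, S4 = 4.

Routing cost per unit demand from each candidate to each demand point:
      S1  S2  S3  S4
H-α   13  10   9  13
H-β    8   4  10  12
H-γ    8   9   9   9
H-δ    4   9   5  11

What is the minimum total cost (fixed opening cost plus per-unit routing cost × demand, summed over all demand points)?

223

Open {H-γ, H-δ}; cheapest assignment that respects the capacities:
  H-γ (cap 7, load 4): S4 — cost 4×9 = 36
  H-δ (cap 11, load 11): S1, S2, S3 — cost 3×4 + 4×9 + 4×5 = 68
  Shipping 104, fixed 119 → total 223.
  Any other capacity-feasible assignment to {H-γ, H-δ} ships for at least 104.
Compare {H-β, H-δ}: its best feasible assignment gives total 238.
Compare {H-α, H-β, H-γ}: its best feasible assignment gives total 238.
Every other set of open sites that can feasibly serve all demand totals ≥ 238 even under its best assignment. Minimum: 223.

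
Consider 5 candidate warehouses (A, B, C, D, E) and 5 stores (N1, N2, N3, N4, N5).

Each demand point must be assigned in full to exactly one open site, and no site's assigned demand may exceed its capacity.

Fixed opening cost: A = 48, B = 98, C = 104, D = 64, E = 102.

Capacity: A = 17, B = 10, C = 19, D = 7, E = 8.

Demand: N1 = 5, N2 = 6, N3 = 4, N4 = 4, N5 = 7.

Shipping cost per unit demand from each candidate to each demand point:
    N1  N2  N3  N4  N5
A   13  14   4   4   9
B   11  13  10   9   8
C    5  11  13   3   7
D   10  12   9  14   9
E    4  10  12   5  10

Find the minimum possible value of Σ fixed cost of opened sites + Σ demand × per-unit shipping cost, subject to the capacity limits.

324

Open {A, C}; cheapest assignment that respects the capacities:
  A (cap 17, load 8): N3, N4 — cost 4×4 + 4×4 = 32
  C (cap 19, load 18): N1, N2, N5 — cost 5×5 + 6×11 + 7×7 = 140
  Shipping 172, fixed 152 → total 324.
  Any other capacity-feasible assignment to {A, C} ships for at least 172.
Compare {C, D}: its best feasible assignment gives total 386.
Compare {A, C, D}: its best feasible assignment gives total 388.
Every other set of open sites that can feasibly serve all demand totals ≥ 386 even under its best assignment. Minimum: 324.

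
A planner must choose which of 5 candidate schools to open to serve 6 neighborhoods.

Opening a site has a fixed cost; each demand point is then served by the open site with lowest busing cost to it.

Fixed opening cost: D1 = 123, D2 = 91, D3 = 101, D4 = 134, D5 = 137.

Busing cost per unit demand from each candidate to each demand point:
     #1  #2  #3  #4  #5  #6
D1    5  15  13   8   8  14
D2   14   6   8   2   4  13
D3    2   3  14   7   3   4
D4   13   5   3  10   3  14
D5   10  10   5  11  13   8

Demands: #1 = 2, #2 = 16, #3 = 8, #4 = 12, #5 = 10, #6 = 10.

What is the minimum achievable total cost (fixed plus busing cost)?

402

Open {D2, D3}: assign each demand point to its cheapest open site.
  #1→D3 2×2=4, #2→D3 16×3=48, #3→D2 8×8=64, #4→D2 12×2=24, #5→D3 10×3=30, #6→D3 10×4=40
  busing cost 210, fixed 192 → total 402.
Compare {D3}: busing cost 318 + fixed 101 = 419.
Compare {D3, D4}: busing cost 230 + fixed 235 = 465.
Compare {D2}: busing cost 382 + fixed 91 = 473.
All other subsets cost ≥ 419. Minimum total cost: 402.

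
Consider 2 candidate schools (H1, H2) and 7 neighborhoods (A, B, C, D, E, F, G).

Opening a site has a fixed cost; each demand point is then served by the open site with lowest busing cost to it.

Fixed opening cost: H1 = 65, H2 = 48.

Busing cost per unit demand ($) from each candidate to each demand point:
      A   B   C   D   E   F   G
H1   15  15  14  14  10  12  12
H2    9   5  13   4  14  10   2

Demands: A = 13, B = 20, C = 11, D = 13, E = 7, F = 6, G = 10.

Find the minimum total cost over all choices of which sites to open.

Open {H2}: assign each demand point to its cheapest open site.
  A→H2 13×9=117, B→H2 20×5=100, C→H2 11×13=143, D→H2 13×4=52, E→H2 7×14=98, F→H2 6×10=60, G→H2 10×2=20
  busing cost 590, fixed 48 → total 638.
Compare {H1, H2}: busing cost 562 + fixed 113 = 675.
Compare {H1}: busing cost 1093 + fixed 65 = 1158.

638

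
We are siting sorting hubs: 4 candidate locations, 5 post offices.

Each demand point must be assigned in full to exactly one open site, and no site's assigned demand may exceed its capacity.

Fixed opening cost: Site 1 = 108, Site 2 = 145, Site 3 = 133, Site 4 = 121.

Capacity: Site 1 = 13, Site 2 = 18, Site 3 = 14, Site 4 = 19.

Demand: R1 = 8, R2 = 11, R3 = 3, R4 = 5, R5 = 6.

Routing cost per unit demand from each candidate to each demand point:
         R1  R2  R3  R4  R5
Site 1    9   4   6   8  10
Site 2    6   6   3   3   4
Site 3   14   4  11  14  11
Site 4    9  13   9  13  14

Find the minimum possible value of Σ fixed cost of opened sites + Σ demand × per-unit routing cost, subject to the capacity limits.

Open {Site 2, Site 4}; cheapest assignment that respects the capacities:
  Site 2 (cap 18, load 17): R2, R5 — cost 11×6 + 6×4 = 90
  Site 4 (cap 19, load 16): R1, R3, R4 — cost 8×9 + 3×9 + 5×13 = 164
  Shipping 254, fixed 266 → total 520.
  Any other capacity-feasible assignment to {Site 2, Site 4} ships for at least 254.
Compare {Site 1, Site 2, Site 4}: its best feasible assignment gives total 538.
Compare {Site 1, Site 2, Site 3}: its best feasible assignment gives total 550.
Every other set of open sites that can feasibly serve all demand totals ≥ 538 even under its best assignment. Minimum: 520.

520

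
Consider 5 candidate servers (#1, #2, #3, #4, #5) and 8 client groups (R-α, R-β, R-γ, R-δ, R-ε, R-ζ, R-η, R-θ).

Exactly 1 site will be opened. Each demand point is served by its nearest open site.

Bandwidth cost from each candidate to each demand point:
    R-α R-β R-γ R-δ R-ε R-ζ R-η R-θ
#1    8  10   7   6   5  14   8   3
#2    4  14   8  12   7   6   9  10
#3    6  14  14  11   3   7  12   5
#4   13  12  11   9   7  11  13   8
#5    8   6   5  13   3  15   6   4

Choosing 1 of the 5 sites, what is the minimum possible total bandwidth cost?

Open {#5}.
  R-α→#5 8, R-β→#5 6, R-γ→#5 5, R-δ→#5 13, R-ε→#5 3, R-ζ→#5 15, R-η→#5 6, R-θ→#5 4  ⇒ total 60.
Compare {#1}: total 61.
Compare {#2}: total 70.
No size-1 selection does better; minimum is 60.

60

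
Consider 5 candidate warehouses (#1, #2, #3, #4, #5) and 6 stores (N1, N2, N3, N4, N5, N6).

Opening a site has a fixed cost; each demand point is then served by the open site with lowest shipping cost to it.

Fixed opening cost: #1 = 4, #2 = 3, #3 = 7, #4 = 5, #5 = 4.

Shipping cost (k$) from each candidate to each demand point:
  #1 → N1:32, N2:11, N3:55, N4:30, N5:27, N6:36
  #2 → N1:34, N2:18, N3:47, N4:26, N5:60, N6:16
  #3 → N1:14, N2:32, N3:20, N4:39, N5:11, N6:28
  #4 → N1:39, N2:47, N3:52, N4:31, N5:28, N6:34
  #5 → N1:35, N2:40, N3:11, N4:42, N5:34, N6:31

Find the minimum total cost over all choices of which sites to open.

Open {#1, #2, #3, #5}: assign each demand point to its cheapest open site.
  N1→#3 14, N2→#1 11, N3→#5 11, N4→#2 26, N5→#3 11, N6→#2 16
  shipping cost 89, fixed 18 → total 107.
Compare {#2, #3, #5}: shipping cost 96 + fixed 14 = 110.
Compare {#1, #2, #3}: shipping cost 98 + fixed 14 = 112.
Compare {#1, #2, #3, #4, #5}: shipping cost 89 + fixed 23 = 112.
All other subsets cost ≥ 110. Minimum total cost: 107.

107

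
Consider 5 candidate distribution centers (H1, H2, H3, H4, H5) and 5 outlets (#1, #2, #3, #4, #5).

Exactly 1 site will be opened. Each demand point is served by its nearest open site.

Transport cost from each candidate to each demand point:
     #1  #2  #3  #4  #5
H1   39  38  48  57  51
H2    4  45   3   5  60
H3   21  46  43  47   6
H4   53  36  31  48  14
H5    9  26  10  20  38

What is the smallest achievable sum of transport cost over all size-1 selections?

Open {H5}.
  #1→H5 9, #2→H5 26, #3→H5 10, #4→H5 20, #5→H5 38  ⇒ total 103.
Compare {H2}: total 117.
Compare {H3}: total 163.
No size-1 selection does better; minimum is 103.

103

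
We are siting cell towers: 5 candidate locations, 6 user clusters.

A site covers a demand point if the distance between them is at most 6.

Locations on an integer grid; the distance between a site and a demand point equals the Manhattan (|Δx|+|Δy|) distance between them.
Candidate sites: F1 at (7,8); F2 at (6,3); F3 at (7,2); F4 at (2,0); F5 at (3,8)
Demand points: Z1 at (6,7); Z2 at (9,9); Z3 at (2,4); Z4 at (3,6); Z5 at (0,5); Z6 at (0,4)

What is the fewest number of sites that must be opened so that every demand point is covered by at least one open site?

3

Coverage sets (demand points within 6 of each site):
  F1: {Z1, Z2, Z4}
  F2: {Z1, Z3, Z4}
  F3: {Z1}
  F4: {Z3, Z6}
  F5: {Z1, Z3, Z4, Z5}
No 2 sites suffice: every size-2 union leaves at least one demand point uncovered.
But {F1, F4, F5} covers everything, so the minimum is 3.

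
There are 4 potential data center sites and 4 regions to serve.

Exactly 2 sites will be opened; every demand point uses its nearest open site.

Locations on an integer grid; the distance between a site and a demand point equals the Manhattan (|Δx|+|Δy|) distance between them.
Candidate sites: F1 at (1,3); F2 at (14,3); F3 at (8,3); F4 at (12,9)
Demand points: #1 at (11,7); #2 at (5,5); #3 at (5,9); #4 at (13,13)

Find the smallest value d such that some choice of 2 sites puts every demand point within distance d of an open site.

Open {F1, F4}.
  Farthest demand point is #3 at distance 7 (to F4); all others are ≤ 7.
With {F3, F4} the worst case is 7.
With {F1, F2} the worst case is 11.
No size-2 selection achieves below 7.

7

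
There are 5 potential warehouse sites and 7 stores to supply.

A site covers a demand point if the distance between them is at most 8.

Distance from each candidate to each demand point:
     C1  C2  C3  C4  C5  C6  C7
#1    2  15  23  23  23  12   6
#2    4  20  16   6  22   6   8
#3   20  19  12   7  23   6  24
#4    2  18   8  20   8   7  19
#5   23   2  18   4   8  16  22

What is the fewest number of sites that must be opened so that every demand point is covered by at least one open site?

3

Coverage sets (demand points within 8 of each site):
  #1: {C1, C7}
  #2: {C1, C4, C6, C7}
  #3: {C4, C6}
  #4: {C1, C3, C5, C6}
  #5: {C2, C4, C5}
No 2 sites suffice: every size-2 union leaves at least one demand point uncovered.
But {#1, #4, #5} covers everything, so the minimum is 3.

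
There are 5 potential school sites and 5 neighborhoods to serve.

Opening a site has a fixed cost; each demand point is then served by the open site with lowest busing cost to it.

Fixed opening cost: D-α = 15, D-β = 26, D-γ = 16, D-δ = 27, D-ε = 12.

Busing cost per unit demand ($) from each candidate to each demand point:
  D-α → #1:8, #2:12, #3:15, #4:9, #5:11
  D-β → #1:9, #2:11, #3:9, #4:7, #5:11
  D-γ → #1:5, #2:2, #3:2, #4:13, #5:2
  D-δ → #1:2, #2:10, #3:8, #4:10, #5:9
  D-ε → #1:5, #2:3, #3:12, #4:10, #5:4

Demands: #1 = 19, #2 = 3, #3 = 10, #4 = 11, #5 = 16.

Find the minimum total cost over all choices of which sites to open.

242

Open {D-β, D-γ, D-δ}: assign each demand point to its cheapest open site.
  #1→D-δ 19×2=38, #2→D-γ 3×2=6, #3→D-γ 10×2=20, #4→D-β 11×7=77, #5→D-γ 16×2=32
  busing cost 173, fixed 69 → total 242.
Compare {D-γ, D-δ}: busing cost 206 + fixed 43 = 249.
Compare {D-α, D-γ, D-δ}: busing cost 195 + fixed 58 = 253.
Compare {D-β, D-γ, D-δ, D-ε}: busing cost 173 + fixed 81 = 254.
All other subsets cost ≥ 249. Minimum total cost: 242.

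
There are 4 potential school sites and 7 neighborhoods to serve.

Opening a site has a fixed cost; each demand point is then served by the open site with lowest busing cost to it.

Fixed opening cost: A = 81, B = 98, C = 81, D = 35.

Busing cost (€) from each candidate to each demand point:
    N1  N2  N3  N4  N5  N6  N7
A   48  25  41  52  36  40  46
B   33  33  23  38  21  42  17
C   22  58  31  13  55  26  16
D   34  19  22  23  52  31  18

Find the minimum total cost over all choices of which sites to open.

234

Open {D}: assign each demand point to its cheapest open site.
  N1→D 34, N2→D 19, N3→D 22, N4→D 23, N5→D 52, N6→D 31, N7→D 18
  busing cost 199, fixed 35 → total 234.
Compare {C, D}: busing cost 170 + fixed 116 = 286.
Compare {A, D}: busing cost 183 + fixed 116 = 299.
Compare {B, D}: busing cost 166 + fixed 133 = 299.
All other subsets cost ≥ 286. Minimum total cost: 234.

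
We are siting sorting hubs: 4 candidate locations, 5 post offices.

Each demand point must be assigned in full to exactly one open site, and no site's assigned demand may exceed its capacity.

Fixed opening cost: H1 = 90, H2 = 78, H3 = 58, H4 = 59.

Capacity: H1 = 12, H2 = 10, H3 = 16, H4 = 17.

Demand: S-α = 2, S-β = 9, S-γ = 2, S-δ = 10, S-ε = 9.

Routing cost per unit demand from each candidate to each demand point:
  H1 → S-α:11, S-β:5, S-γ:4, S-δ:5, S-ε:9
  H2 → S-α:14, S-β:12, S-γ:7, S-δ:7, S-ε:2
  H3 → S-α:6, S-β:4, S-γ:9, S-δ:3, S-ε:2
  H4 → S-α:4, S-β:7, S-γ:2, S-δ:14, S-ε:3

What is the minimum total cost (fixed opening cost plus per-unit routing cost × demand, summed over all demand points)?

318

Open {H2, H3, H4}; cheapest assignment that respects the capacities:
  H2 (cap 10, load 9): S-ε — cost 9×2 = 18
  H3 (cap 16, load 10): S-δ — cost 10×3 = 30
  H4 (cap 17, load 13): S-α, S-β, S-γ — cost 2×4 + 9×7 + 2×2 = 75
  Shipping 123, fixed 195 → total 318.
  Any other capacity-feasible assignment to {H2, H3, H4} ships for at least 123.
Compare {H1, H3, H4}: its best feasible assignment gives total 321.
Compare {H1, H2, H3}: its best feasible assignment gives total 339.
Every other set of open sites that can feasibly serve all demand totals ≥ 321 even under its best assignment. Minimum: 318.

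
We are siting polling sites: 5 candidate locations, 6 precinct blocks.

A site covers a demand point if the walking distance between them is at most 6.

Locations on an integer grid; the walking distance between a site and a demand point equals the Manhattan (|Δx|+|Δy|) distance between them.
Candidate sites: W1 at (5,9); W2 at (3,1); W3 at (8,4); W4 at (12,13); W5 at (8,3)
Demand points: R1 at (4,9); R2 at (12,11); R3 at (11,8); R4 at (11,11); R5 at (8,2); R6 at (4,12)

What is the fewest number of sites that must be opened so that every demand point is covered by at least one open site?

3

Coverage sets (demand points within 6 of each site):
  W1: {R1, R6}
  W2: {R5}
  W3: {R5}
  W4: {R2, R3, R4}
  W5: {R5}
No 2 sites suffice: every size-2 union leaves at least one demand point uncovered.
But {W1, W2, W4} covers everything, so the minimum is 3.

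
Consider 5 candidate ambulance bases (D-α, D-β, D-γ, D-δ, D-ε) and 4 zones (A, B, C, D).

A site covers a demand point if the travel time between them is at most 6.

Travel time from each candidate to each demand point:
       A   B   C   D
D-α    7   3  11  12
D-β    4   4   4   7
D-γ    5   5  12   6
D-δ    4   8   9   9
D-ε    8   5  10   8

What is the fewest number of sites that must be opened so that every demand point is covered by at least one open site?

Coverage sets (demand points within 6 of each site):
  D-α: {B}
  D-β: {A, B, C}
  D-γ: {A, B, D}
  D-δ: {A}
  D-ε: {B}
No single site covers all 4 demand points.
But {D-β, D-γ} covers everything, so the minimum is 2.

2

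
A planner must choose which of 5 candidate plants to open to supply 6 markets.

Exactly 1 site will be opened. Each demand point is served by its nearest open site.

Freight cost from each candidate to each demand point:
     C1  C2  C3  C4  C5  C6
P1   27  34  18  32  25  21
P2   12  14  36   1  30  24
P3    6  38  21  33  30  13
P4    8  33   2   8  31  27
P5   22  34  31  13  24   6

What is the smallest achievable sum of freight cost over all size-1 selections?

109

Open {P4}.
  C1→P4 8, C2→P4 33, C3→P4 2, C4→P4 8, C5→P4 31, C6→P4 27  ⇒ total 109.
Compare {P2}: total 117.
Compare {P5}: total 130.
No size-1 selection does better; minimum is 109.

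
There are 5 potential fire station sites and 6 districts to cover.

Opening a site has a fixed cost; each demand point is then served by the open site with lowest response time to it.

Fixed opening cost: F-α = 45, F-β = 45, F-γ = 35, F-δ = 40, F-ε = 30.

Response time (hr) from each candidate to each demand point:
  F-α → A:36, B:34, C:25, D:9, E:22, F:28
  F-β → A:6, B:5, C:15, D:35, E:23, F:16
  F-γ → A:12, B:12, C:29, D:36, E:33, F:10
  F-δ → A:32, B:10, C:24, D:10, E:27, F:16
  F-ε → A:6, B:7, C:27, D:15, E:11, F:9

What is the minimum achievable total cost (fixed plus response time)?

Open {F-ε}: assign each demand point to its cheapest open site.
  A→F-ε 6, B→F-ε 7, C→F-ε 27, D→F-ε 15, E→F-ε 11, F→F-ε 9
  response time 75, fixed 30 → total 105.
Compare {F-β, F-ε}: response time 61 + fixed 75 = 136.
Compare {F-δ, F-ε}: response time 67 + fixed 70 = 137.
Compare {F-γ, F-ε}: response time 75 + fixed 65 = 140.
All other subsets cost ≥ 136. Minimum total cost: 105.

105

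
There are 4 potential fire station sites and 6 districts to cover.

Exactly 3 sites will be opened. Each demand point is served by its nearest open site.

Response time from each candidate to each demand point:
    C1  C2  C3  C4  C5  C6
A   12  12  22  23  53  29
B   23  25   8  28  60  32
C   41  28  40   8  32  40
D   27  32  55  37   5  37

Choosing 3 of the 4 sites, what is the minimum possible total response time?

Open {A, C, D}.
  C1→A 12, C2→A 12, C3→A 22, C4→C 8, C5→D 5, C6→A 29  ⇒ total 88.
Compare {A, B, D}: total 89.
Compare {A, B, C}: total 101.
No size-3 selection does better; minimum is 88.

88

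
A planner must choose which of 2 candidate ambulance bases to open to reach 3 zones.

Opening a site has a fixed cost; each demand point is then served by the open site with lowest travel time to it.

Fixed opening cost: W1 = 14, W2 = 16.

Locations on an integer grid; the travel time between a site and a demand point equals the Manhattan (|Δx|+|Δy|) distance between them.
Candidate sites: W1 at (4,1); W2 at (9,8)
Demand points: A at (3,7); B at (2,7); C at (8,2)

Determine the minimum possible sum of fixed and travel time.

Open {W1}: assign each demand point to its cheapest open site.
  A→W1 7, B→W1 8, C→W1 5
  travel time 20, fixed 14 → total 34.
Compare {W2}: travel time 22 + fixed 16 = 38.
Compare {W1, W2}: travel time 20 + fixed 30 = 50.

34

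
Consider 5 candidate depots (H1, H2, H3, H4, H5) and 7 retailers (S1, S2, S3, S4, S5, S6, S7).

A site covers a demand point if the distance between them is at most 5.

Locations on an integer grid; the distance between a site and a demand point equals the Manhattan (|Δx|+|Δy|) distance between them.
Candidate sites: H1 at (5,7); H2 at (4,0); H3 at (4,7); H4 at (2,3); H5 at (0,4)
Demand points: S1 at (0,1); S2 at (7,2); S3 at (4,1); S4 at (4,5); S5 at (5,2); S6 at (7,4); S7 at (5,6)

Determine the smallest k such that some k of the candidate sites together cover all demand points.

2

Coverage sets (demand points within 5 of each site):
  H1: {S4, S5, S6, S7}
  H2: {S1, S2, S3, S4, S5}
  H3: {S4, S7}
  H4: {S1, S3, S4, S5}
  H5: {S1, S4}
No single site covers all 7 demand points.
But {H1, H2} covers everything, so the minimum is 2.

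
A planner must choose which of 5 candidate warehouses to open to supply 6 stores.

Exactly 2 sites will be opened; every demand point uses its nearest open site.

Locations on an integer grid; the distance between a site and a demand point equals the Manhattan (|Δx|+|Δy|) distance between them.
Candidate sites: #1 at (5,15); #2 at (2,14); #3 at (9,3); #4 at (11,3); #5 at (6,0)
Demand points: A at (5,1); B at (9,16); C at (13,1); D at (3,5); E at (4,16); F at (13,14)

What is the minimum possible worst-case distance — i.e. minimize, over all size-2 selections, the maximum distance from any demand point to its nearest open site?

9

Open {#1, #3}.
  Farthest demand point is F at distance 9 (to #1); all others are ≤ 9.
With {#1, #5} the worst case is 9.
With {#1, #4} the worst case is 10.
No size-2 selection achieves below 9.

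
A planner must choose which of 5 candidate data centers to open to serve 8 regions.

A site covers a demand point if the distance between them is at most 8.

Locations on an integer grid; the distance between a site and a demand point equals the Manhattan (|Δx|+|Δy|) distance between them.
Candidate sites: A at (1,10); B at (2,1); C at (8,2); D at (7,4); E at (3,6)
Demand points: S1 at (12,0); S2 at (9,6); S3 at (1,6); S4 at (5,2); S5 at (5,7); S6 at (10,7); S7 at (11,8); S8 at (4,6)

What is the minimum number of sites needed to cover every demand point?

2

Coverage sets (demand points within 8 of each site):
  A: {S3, S5, S8}
  B: {S3, S4, S8}
  C: {S1, S2, S4, S5, S6, S8}
  D: {S2, S3, S4, S5, S6, S7, S8}
  E: {S2, S3, S4, S5, S6, S8}
No single site covers all 8 demand points.
But {C, D} covers everything, so the minimum is 2.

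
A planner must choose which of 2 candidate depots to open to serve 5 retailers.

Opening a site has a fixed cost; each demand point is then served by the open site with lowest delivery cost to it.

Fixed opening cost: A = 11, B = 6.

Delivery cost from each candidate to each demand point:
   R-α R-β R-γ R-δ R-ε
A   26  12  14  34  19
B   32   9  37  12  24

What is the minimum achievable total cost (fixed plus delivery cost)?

97

Open {A, B}: assign each demand point to its cheapest open site.
  R-α→A 26, R-β→B 9, R-γ→A 14, R-δ→B 12, R-ε→A 19
  delivery cost 80, fixed 17 → total 97.
Compare {A}: delivery cost 105 + fixed 11 = 116.
Compare {B}: delivery cost 114 + fixed 6 = 120.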